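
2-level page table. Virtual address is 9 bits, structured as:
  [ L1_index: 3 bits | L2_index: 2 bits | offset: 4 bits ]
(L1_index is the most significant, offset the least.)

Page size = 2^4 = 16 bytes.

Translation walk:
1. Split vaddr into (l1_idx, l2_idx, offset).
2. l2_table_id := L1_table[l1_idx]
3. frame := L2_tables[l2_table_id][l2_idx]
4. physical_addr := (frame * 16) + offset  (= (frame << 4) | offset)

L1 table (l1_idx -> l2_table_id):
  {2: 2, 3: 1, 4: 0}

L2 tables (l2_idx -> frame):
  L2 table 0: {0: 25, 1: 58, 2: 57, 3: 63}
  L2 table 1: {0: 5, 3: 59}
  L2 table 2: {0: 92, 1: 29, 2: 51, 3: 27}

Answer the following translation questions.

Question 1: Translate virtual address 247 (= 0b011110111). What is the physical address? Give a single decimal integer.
vaddr = 247 = 0b011110111
Split: l1_idx=3, l2_idx=3, offset=7
L1[3] = 1
L2[1][3] = 59
paddr = 59 * 16 + 7 = 951

Answer: 951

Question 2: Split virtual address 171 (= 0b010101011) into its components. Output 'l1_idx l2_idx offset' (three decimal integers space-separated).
Answer: 2 2 11

Derivation:
vaddr = 171 = 0b010101011
  top 3 bits -> l1_idx = 2
  next 2 bits -> l2_idx = 2
  bottom 4 bits -> offset = 11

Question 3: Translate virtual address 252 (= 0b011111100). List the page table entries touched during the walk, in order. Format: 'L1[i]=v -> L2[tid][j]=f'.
Answer: L1[3]=1 -> L2[1][3]=59

Derivation:
vaddr = 252 = 0b011111100
Split: l1_idx=3, l2_idx=3, offset=12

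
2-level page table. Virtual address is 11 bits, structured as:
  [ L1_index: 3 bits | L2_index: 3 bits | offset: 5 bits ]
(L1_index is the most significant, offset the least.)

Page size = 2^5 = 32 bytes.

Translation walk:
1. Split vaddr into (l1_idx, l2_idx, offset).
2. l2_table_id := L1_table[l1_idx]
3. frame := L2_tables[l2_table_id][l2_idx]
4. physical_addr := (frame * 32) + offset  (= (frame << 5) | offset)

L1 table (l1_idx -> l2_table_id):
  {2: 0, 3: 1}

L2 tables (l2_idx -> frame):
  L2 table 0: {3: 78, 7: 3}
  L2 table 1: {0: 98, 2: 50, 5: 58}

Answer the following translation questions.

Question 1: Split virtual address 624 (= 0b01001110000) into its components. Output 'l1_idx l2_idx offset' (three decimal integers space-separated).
vaddr = 624 = 0b01001110000
  top 3 bits -> l1_idx = 2
  next 3 bits -> l2_idx = 3
  bottom 5 bits -> offset = 16

Answer: 2 3 16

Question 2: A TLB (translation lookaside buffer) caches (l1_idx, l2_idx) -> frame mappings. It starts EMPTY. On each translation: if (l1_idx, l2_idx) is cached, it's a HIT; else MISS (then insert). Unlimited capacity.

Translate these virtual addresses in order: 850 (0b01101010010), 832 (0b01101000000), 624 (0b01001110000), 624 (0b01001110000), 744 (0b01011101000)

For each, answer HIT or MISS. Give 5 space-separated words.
Answer: MISS HIT MISS HIT MISS

Derivation:
vaddr=850: (3,2) not in TLB -> MISS, insert
vaddr=832: (3,2) in TLB -> HIT
vaddr=624: (2,3) not in TLB -> MISS, insert
vaddr=624: (2,3) in TLB -> HIT
vaddr=744: (2,7) not in TLB -> MISS, insert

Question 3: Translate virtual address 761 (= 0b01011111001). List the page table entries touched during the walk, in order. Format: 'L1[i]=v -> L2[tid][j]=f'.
vaddr = 761 = 0b01011111001
Split: l1_idx=2, l2_idx=7, offset=25

Answer: L1[2]=0 -> L2[0][7]=3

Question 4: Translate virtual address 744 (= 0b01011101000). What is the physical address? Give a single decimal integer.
vaddr = 744 = 0b01011101000
Split: l1_idx=2, l2_idx=7, offset=8
L1[2] = 0
L2[0][7] = 3
paddr = 3 * 32 + 8 = 104

Answer: 104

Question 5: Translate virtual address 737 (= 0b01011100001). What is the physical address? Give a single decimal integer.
Answer: 97

Derivation:
vaddr = 737 = 0b01011100001
Split: l1_idx=2, l2_idx=7, offset=1
L1[2] = 0
L2[0][7] = 3
paddr = 3 * 32 + 1 = 97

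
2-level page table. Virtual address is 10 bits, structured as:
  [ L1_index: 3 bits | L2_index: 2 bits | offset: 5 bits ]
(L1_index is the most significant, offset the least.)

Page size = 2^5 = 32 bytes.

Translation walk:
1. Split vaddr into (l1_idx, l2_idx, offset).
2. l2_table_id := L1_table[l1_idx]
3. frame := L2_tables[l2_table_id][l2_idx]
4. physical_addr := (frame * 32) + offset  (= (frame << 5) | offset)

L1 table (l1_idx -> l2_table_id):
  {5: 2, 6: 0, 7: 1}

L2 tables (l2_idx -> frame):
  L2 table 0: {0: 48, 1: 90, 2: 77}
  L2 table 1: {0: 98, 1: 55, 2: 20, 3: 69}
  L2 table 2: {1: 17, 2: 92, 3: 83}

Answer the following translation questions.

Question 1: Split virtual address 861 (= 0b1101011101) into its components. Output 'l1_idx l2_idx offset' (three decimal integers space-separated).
Answer: 6 2 29

Derivation:
vaddr = 861 = 0b1101011101
  top 3 bits -> l1_idx = 6
  next 2 bits -> l2_idx = 2
  bottom 5 bits -> offset = 29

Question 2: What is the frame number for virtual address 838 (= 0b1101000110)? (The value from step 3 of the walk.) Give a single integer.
vaddr = 838: l1_idx=6, l2_idx=2
L1[6] = 0; L2[0][2] = 77

Answer: 77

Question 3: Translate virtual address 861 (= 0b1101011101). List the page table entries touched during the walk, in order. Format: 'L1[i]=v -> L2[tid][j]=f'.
Answer: L1[6]=0 -> L2[0][2]=77

Derivation:
vaddr = 861 = 0b1101011101
Split: l1_idx=6, l2_idx=2, offset=29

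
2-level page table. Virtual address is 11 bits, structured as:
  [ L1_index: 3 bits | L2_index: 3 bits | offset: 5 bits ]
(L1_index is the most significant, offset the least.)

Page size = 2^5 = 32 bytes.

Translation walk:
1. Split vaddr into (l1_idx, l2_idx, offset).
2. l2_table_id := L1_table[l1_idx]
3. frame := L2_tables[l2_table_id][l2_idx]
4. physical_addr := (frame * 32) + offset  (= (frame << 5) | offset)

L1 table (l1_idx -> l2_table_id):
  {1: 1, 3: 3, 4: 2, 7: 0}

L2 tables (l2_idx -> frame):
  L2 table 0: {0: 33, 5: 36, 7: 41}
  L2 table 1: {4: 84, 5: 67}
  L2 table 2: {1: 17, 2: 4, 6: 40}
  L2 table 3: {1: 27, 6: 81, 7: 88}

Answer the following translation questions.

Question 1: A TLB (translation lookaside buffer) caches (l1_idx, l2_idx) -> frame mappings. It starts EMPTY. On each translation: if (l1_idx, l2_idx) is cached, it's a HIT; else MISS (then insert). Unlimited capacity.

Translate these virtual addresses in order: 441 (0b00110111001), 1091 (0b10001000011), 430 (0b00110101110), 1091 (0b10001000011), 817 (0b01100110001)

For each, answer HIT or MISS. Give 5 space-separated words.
vaddr=441: (1,5) not in TLB -> MISS, insert
vaddr=1091: (4,2) not in TLB -> MISS, insert
vaddr=430: (1,5) in TLB -> HIT
vaddr=1091: (4,2) in TLB -> HIT
vaddr=817: (3,1) not in TLB -> MISS, insert

Answer: MISS MISS HIT HIT MISS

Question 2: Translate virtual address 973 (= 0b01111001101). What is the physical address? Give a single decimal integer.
vaddr = 973 = 0b01111001101
Split: l1_idx=3, l2_idx=6, offset=13
L1[3] = 3
L2[3][6] = 81
paddr = 81 * 32 + 13 = 2605

Answer: 2605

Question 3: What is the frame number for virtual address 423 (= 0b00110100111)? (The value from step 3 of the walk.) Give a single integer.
Answer: 67

Derivation:
vaddr = 423: l1_idx=1, l2_idx=5
L1[1] = 1; L2[1][5] = 67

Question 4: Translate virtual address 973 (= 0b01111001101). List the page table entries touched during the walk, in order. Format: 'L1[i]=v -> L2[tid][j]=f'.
vaddr = 973 = 0b01111001101
Split: l1_idx=3, l2_idx=6, offset=13

Answer: L1[3]=3 -> L2[3][6]=81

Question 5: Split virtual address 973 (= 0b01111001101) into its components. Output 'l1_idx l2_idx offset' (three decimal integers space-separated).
Answer: 3 6 13

Derivation:
vaddr = 973 = 0b01111001101
  top 3 bits -> l1_idx = 3
  next 3 bits -> l2_idx = 6
  bottom 5 bits -> offset = 13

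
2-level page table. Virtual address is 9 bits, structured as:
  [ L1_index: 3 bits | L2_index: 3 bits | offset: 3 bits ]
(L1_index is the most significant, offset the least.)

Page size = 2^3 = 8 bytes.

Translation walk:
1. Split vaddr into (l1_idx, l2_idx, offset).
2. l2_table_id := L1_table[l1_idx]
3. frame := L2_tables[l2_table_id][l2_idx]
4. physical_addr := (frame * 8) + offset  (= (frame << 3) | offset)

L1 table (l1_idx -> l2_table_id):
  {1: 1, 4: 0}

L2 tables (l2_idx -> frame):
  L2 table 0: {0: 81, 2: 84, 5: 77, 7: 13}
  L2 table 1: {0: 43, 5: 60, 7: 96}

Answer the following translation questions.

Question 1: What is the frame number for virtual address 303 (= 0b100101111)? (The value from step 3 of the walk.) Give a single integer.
Answer: 77

Derivation:
vaddr = 303: l1_idx=4, l2_idx=5
L1[4] = 0; L2[0][5] = 77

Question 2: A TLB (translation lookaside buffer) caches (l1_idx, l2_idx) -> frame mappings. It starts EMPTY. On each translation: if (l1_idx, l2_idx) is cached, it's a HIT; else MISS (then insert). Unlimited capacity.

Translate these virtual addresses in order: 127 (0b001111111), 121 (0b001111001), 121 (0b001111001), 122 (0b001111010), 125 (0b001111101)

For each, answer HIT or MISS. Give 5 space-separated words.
vaddr=127: (1,7) not in TLB -> MISS, insert
vaddr=121: (1,7) in TLB -> HIT
vaddr=121: (1,7) in TLB -> HIT
vaddr=122: (1,7) in TLB -> HIT
vaddr=125: (1,7) in TLB -> HIT

Answer: MISS HIT HIT HIT HIT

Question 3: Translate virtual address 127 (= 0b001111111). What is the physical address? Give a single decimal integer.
vaddr = 127 = 0b001111111
Split: l1_idx=1, l2_idx=7, offset=7
L1[1] = 1
L2[1][7] = 96
paddr = 96 * 8 + 7 = 775

Answer: 775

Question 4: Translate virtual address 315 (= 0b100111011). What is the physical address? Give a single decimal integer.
Answer: 107

Derivation:
vaddr = 315 = 0b100111011
Split: l1_idx=4, l2_idx=7, offset=3
L1[4] = 0
L2[0][7] = 13
paddr = 13 * 8 + 3 = 107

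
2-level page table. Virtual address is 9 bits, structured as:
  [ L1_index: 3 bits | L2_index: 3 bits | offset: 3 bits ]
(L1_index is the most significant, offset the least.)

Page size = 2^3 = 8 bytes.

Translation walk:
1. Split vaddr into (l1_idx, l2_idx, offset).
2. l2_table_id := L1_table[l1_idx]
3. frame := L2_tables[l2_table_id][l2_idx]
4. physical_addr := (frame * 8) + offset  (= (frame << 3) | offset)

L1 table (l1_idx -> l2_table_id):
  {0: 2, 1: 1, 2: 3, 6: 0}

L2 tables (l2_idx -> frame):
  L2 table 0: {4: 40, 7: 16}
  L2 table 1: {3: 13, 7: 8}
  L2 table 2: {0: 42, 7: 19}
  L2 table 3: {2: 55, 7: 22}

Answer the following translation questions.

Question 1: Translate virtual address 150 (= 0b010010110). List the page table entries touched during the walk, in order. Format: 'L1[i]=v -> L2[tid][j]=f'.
Answer: L1[2]=3 -> L2[3][2]=55

Derivation:
vaddr = 150 = 0b010010110
Split: l1_idx=2, l2_idx=2, offset=6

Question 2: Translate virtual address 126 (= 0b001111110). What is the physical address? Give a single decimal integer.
vaddr = 126 = 0b001111110
Split: l1_idx=1, l2_idx=7, offset=6
L1[1] = 1
L2[1][7] = 8
paddr = 8 * 8 + 6 = 70

Answer: 70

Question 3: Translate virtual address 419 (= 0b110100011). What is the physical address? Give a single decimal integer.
vaddr = 419 = 0b110100011
Split: l1_idx=6, l2_idx=4, offset=3
L1[6] = 0
L2[0][4] = 40
paddr = 40 * 8 + 3 = 323

Answer: 323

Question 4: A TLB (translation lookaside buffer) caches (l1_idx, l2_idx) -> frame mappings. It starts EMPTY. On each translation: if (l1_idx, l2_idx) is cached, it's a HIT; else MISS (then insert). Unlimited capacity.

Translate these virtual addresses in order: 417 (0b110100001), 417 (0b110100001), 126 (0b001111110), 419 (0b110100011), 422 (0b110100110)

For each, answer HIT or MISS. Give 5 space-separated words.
vaddr=417: (6,4) not in TLB -> MISS, insert
vaddr=417: (6,4) in TLB -> HIT
vaddr=126: (1,7) not in TLB -> MISS, insert
vaddr=419: (6,4) in TLB -> HIT
vaddr=422: (6,4) in TLB -> HIT

Answer: MISS HIT MISS HIT HIT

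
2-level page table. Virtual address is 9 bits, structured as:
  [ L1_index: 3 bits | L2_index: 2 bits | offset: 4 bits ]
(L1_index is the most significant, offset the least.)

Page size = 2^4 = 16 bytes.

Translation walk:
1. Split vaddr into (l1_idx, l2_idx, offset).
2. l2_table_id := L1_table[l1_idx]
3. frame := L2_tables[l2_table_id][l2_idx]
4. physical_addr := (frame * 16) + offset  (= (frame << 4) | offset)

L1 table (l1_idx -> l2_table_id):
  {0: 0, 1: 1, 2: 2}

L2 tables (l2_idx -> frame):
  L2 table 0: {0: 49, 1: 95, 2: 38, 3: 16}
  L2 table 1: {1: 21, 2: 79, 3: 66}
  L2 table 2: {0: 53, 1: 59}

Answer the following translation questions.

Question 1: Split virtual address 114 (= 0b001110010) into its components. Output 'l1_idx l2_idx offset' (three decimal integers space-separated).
Answer: 1 3 2

Derivation:
vaddr = 114 = 0b001110010
  top 3 bits -> l1_idx = 1
  next 2 bits -> l2_idx = 3
  bottom 4 bits -> offset = 2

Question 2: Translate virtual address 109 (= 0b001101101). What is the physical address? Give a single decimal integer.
vaddr = 109 = 0b001101101
Split: l1_idx=1, l2_idx=2, offset=13
L1[1] = 1
L2[1][2] = 79
paddr = 79 * 16 + 13 = 1277

Answer: 1277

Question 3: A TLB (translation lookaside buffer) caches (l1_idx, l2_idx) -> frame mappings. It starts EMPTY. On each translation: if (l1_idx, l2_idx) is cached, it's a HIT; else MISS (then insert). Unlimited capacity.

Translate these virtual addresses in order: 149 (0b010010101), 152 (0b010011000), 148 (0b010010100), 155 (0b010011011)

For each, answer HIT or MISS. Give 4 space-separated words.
Answer: MISS HIT HIT HIT

Derivation:
vaddr=149: (2,1) not in TLB -> MISS, insert
vaddr=152: (2,1) in TLB -> HIT
vaddr=148: (2,1) in TLB -> HIT
vaddr=155: (2,1) in TLB -> HIT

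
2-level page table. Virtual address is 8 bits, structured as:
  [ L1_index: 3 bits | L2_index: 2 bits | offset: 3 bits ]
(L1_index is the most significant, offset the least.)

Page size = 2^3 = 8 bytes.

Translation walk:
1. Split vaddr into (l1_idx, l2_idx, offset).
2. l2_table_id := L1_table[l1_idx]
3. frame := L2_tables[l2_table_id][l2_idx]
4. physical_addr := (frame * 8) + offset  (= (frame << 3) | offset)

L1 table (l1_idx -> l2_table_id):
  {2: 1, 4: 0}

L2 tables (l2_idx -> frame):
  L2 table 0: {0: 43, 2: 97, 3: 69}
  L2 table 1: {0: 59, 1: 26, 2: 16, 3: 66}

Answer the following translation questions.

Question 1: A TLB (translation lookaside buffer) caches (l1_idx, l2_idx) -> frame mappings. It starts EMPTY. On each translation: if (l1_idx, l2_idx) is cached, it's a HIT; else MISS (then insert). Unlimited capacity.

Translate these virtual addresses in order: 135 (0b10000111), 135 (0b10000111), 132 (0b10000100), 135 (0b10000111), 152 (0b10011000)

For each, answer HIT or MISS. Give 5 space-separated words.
vaddr=135: (4,0) not in TLB -> MISS, insert
vaddr=135: (4,0) in TLB -> HIT
vaddr=132: (4,0) in TLB -> HIT
vaddr=135: (4,0) in TLB -> HIT
vaddr=152: (4,3) not in TLB -> MISS, insert

Answer: MISS HIT HIT HIT MISS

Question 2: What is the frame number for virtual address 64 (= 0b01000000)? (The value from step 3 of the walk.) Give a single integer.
Answer: 59

Derivation:
vaddr = 64: l1_idx=2, l2_idx=0
L1[2] = 1; L2[1][0] = 59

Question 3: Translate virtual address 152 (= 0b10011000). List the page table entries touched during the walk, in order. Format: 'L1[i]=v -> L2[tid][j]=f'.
Answer: L1[4]=0 -> L2[0][3]=69

Derivation:
vaddr = 152 = 0b10011000
Split: l1_idx=4, l2_idx=3, offset=0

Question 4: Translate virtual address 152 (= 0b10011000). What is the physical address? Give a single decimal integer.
vaddr = 152 = 0b10011000
Split: l1_idx=4, l2_idx=3, offset=0
L1[4] = 0
L2[0][3] = 69
paddr = 69 * 8 + 0 = 552

Answer: 552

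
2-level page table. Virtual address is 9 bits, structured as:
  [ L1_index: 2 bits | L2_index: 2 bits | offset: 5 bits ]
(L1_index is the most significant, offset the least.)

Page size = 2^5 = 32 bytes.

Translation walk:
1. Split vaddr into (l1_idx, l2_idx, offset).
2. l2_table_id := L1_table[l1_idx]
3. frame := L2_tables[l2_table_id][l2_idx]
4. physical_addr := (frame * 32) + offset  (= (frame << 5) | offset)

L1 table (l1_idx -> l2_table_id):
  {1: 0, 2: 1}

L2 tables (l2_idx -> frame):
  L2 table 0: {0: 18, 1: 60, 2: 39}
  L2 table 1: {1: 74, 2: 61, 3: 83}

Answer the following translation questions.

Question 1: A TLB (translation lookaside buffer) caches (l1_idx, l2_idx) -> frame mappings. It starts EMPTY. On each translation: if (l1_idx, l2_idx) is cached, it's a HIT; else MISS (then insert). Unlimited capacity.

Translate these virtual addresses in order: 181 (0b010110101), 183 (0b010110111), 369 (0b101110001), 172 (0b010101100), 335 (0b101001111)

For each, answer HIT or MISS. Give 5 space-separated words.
Answer: MISS HIT MISS HIT MISS

Derivation:
vaddr=181: (1,1) not in TLB -> MISS, insert
vaddr=183: (1,1) in TLB -> HIT
vaddr=369: (2,3) not in TLB -> MISS, insert
vaddr=172: (1,1) in TLB -> HIT
vaddr=335: (2,2) not in TLB -> MISS, insert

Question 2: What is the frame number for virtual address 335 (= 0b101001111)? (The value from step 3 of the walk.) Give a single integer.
Answer: 61

Derivation:
vaddr = 335: l1_idx=2, l2_idx=2
L1[2] = 1; L2[1][2] = 61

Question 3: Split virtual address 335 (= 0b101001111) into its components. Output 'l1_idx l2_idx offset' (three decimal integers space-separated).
Answer: 2 2 15

Derivation:
vaddr = 335 = 0b101001111
  top 2 bits -> l1_idx = 2
  next 2 bits -> l2_idx = 2
  bottom 5 bits -> offset = 15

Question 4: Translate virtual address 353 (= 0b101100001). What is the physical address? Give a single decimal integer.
vaddr = 353 = 0b101100001
Split: l1_idx=2, l2_idx=3, offset=1
L1[2] = 1
L2[1][3] = 83
paddr = 83 * 32 + 1 = 2657

Answer: 2657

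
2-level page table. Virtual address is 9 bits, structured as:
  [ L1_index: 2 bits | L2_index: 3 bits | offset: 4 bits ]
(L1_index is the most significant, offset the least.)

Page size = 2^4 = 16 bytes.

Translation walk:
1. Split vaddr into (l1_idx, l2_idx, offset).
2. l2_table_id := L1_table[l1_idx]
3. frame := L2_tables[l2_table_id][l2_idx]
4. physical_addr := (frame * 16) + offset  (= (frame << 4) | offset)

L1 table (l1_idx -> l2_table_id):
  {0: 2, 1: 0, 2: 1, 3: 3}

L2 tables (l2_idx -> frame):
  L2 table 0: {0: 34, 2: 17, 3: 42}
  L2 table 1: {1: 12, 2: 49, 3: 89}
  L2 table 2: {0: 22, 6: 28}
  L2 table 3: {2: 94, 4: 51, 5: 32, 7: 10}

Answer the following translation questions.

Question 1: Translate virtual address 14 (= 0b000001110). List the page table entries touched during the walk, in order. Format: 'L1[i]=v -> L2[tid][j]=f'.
vaddr = 14 = 0b000001110
Split: l1_idx=0, l2_idx=0, offset=14

Answer: L1[0]=2 -> L2[2][0]=22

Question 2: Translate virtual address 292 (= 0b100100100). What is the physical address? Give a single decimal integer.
Answer: 788

Derivation:
vaddr = 292 = 0b100100100
Split: l1_idx=2, l2_idx=2, offset=4
L1[2] = 1
L2[1][2] = 49
paddr = 49 * 16 + 4 = 788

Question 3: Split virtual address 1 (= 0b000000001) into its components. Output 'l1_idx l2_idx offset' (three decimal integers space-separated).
vaddr = 1 = 0b000000001
  top 2 bits -> l1_idx = 0
  next 3 bits -> l2_idx = 0
  bottom 4 bits -> offset = 1

Answer: 0 0 1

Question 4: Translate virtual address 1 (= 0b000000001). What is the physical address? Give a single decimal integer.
Answer: 353

Derivation:
vaddr = 1 = 0b000000001
Split: l1_idx=0, l2_idx=0, offset=1
L1[0] = 2
L2[2][0] = 22
paddr = 22 * 16 + 1 = 353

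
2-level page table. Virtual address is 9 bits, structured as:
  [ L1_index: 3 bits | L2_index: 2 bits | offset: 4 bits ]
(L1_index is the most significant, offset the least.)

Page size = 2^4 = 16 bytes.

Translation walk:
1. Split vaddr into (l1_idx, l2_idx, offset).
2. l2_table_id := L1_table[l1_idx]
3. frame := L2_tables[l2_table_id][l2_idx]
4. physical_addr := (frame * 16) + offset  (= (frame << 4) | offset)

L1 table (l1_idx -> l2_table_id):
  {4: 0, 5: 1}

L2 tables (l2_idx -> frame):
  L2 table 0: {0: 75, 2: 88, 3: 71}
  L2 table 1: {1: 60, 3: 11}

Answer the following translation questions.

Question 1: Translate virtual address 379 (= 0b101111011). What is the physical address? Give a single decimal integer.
vaddr = 379 = 0b101111011
Split: l1_idx=5, l2_idx=3, offset=11
L1[5] = 1
L2[1][3] = 11
paddr = 11 * 16 + 11 = 187

Answer: 187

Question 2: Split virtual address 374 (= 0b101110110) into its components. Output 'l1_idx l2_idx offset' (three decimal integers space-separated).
Answer: 5 3 6

Derivation:
vaddr = 374 = 0b101110110
  top 3 bits -> l1_idx = 5
  next 2 bits -> l2_idx = 3
  bottom 4 bits -> offset = 6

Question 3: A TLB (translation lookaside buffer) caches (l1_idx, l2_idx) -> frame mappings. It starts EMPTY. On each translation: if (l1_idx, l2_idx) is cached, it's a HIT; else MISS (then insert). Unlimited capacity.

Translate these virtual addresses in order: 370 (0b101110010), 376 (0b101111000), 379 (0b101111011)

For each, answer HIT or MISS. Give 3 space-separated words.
vaddr=370: (5,3) not in TLB -> MISS, insert
vaddr=376: (5,3) in TLB -> HIT
vaddr=379: (5,3) in TLB -> HIT

Answer: MISS HIT HIT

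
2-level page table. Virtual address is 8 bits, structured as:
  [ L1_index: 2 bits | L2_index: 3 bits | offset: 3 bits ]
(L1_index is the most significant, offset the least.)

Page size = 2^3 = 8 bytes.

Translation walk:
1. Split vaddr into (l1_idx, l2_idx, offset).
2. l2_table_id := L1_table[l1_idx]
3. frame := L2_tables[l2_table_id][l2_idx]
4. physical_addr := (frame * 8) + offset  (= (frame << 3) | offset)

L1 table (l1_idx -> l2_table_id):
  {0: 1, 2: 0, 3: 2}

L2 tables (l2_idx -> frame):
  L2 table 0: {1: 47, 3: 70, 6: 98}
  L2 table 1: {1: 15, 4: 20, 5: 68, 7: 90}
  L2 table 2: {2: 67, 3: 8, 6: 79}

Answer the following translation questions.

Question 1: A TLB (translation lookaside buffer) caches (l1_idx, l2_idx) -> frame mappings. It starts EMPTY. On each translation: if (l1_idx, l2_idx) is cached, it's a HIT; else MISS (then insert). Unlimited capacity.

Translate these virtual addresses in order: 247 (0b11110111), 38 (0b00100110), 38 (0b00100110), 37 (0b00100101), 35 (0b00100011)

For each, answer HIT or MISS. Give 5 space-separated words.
vaddr=247: (3,6) not in TLB -> MISS, insert
vaddr=38: (0,4) not in TLB -> MISS, insert
vaddr=38: (0,4) in TLB -> HIT
vaddr=37: (0,4) in TLB -> HIT
vaddr=35: (0,4) in TLB -> HIT

Answer: MISS MISS HIT HIT HIT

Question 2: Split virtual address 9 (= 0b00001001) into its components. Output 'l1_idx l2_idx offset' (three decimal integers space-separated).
Answer: 0 1 1

Derivation:
vaddr = 9 = 0b00001001
  top 2 bits -> l1_idx = 0
  next 3 bits -> l2_idx = 1
  bottom 3 bits -> offset = 1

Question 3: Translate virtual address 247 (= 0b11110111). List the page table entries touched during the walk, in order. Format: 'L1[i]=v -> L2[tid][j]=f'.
vaddr = 247 = 0b11110111
Split: l1_idx=3, l2_idx=6, offset=7

Answer: L1[3]=2 -> L2[2][6]=79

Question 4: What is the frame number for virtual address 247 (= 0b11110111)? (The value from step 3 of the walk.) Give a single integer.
vaddr = 247: l1_idx=3, l2_idx=6
L1[3] = 2; L2[2][6] = 79

Answer: 79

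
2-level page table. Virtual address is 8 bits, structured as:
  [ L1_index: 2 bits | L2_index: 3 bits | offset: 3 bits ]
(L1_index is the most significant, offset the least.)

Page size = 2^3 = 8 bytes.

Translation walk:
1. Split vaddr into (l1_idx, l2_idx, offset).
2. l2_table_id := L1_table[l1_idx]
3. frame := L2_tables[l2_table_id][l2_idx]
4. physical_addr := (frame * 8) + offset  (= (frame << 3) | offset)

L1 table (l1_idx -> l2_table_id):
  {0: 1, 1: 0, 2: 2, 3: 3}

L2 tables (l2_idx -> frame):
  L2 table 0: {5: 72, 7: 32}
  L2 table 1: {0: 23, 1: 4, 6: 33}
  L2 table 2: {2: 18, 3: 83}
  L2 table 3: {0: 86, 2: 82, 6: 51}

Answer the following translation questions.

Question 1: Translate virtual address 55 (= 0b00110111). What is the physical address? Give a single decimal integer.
Answer: 271

Derivation:
vaddr = 55 = 0b00110111
Split: l1_idx=0, l2_idx=6, offset=7
L1[0] = 1
L2[1][6] = 33
paddr = 33 * 8 + 7 = 271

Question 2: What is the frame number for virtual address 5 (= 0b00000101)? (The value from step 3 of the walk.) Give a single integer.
vaddr = 5: l1_idx=0, l2_idx=0
L1[0] = 1; L2[1][0] = 23

Answer: 23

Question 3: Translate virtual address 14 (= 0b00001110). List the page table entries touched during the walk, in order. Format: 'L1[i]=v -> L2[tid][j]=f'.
Answer: L1[0]=1 -> L2[1][1]=4

Derivation:
vaddr = 14 = 0b00001110
Split: l1_idx=0, l2_idx=1, offset=6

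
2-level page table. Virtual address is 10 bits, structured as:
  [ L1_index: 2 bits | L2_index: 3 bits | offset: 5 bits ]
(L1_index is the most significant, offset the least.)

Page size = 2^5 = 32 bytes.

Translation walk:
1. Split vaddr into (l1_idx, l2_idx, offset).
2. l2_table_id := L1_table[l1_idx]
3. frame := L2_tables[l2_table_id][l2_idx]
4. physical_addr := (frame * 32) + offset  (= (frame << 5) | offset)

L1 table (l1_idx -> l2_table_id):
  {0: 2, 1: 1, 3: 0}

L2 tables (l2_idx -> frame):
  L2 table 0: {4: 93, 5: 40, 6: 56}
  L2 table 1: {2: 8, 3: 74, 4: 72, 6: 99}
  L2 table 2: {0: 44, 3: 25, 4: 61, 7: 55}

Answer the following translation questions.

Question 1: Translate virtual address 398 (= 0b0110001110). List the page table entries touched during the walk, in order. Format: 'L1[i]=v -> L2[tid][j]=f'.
vaddr = 398 = 0b0110001110
Split: l1_idx=1, l2_idx=4, offset=14

Answer: L1[1]=1 -> L2[1][4]=72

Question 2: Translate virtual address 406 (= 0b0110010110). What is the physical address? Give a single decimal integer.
vaddr = 406 = 0b0110010110
Split: l1_idx=1, l2_idx=4, offset=22
L1[1] = 1
L2[1][4] = 72
paddr = 72 * 32 + 22 = 2326

Answer: 2326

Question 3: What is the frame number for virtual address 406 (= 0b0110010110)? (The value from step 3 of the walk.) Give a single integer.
Answer: 72

Derivation:
vaddr = 406: l1_idx=1, l2_idx=4
L1[1] = 1; L2[1][4] = 72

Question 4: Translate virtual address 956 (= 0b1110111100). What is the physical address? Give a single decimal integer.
vaddr = 956 = 0b1110111100
Split: l1_idx=3, l2_idx=5, offset=28
L1[3] = 0
L2[0][5] = 40
paddr = 40 * 32 + 28 = 1308

Answer: 1308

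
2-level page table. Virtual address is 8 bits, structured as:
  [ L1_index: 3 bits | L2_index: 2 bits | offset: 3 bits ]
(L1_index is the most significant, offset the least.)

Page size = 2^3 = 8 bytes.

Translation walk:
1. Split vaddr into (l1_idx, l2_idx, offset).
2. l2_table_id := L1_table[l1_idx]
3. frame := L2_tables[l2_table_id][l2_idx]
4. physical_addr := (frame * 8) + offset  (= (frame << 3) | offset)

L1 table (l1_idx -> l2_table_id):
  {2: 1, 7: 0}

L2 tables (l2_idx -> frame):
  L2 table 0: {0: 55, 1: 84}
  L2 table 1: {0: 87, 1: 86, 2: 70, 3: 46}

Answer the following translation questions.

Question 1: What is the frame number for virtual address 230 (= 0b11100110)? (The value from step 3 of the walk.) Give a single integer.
Answer: 55

Derivation:
vaddr = 230: l1_idx=7, l2_idx=0
L1[7] = 0; L2[0][0] = 55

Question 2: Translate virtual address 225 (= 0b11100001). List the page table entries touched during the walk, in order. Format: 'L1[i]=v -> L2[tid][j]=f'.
Answer: L1[7]=0 -> L2[0][0]=55

Derivation:
vaddr = 225 = 0b11100001
Split: l1_idx=7, l2_idx=0, offset=1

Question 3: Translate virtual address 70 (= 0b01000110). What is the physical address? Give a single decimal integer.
Answer: 702

Derivation:
vaddr = 70 = 0b01000110
Split: l1_idx=2, l2_idx=0, offset=6
L1[2] = 1
L2[1][0] = 87
paddr = 87 * 8 + 6 = 702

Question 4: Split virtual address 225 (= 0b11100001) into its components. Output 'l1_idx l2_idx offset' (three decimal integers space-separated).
vaddr = 225 = 0b11100001
  top 3 bits -> l1_idx = 7
  next 2 bits -> l2_idx = 0
  bottom 3 bits -> offset = 1

Answer: 7 0 1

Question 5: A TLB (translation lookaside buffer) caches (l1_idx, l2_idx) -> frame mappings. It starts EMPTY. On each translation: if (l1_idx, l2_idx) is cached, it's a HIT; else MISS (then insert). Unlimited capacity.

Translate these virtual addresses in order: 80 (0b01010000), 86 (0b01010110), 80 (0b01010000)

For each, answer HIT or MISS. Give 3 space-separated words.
Answer: MISS HIT HIT

Derivation:
vaddr=80: (2,2) not in TLB -> MISS, insert
vaddr=86: (2,2) in TLB -> HIT
vaddr=80: (2,2) in TLB -> HIT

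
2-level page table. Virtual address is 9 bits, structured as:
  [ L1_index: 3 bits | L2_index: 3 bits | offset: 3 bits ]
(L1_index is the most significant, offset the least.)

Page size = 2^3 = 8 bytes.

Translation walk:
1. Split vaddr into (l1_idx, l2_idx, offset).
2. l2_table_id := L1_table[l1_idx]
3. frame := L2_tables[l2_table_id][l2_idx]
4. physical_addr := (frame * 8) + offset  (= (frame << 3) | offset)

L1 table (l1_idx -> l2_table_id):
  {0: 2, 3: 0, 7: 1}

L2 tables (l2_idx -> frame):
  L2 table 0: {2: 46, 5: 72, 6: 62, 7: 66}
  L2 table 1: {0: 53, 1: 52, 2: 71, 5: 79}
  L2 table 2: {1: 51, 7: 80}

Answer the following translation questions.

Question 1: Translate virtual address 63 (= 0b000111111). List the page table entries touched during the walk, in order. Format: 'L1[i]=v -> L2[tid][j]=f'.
vaddr = 63 = 0b000111111
Split: l1_idx=0, l2_idx=7, offset=7

Answer: L1[0]=2 -> L2[2][7]=80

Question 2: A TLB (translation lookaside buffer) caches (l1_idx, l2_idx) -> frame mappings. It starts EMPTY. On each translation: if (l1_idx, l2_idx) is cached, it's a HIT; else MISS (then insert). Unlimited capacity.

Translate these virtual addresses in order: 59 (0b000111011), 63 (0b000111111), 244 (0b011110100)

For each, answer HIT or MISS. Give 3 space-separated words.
vaddr=59: (0,7) not in TLB -> MISS, insert
vaddr=63: (0,7) in TLB -> HIT
vaddr=244: (3,6) not in TLB -> MISS, insert

Answer: MISS HIT MISS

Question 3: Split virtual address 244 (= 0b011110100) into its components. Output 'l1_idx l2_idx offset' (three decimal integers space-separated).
vaddr = 244 = 0b011110100
  top 3 bits -> l1_idx = 3
  next 3 bits -> l2_idx = 6
  bottom 3 bits -> offset = 4

Answer: 3 6 4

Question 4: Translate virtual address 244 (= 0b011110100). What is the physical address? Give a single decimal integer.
vaddr = 244 = 0b011110100
Split: l1_idx=3, l2_idx=6, offset=4
L1[3] = 0
L2[0][6] = 62
paddr = 62 * 8 + 4 = 500

Answer: 500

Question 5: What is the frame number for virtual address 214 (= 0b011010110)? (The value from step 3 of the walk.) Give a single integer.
vaddr = 214: l1_idx=3, l2_idx=2
L1[3] = 0; L2[0][2] = 46

Answer: 46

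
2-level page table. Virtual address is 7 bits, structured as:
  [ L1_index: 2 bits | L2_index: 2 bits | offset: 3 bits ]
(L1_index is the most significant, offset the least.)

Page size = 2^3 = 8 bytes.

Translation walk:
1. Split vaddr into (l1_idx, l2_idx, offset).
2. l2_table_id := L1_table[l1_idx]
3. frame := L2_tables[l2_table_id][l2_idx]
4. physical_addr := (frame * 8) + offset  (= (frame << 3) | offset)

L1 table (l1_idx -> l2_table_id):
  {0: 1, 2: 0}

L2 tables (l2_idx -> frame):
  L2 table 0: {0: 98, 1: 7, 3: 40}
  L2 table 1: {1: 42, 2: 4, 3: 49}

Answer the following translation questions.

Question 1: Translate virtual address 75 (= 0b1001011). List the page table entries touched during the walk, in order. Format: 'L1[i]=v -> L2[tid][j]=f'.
Answer: L1[2]=0 -> L2[0][1]=7

Derivation:
vaddr = 75 = 0b1001011
Split: l1_idx=2, l2_idx=1, offset=3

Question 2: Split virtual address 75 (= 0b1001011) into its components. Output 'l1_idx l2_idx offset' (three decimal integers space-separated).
vaddr = 75 = 0b1001011
  top 2 bits -> l1_idx = 2
  next 2 bits -> l2_idx = 1
  bottom 3 bits -> offset = 3

Answer: 2 1 3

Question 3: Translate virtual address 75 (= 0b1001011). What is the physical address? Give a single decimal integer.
Answer: 59

Derivation:
vaddr = 75 = 0b1001011
Split: l1_idx=2, l2_idx=1, offset=3
L1[2] = 0
L2[0][1] = 7
paddr = 7 * 8 + 3 = 59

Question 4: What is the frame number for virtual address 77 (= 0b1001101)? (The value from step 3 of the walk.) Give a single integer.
vaddr = 77: l1_idx=2, l2_idx=1
L1[2] = 0; L2[0][1] = 7

Answer: 7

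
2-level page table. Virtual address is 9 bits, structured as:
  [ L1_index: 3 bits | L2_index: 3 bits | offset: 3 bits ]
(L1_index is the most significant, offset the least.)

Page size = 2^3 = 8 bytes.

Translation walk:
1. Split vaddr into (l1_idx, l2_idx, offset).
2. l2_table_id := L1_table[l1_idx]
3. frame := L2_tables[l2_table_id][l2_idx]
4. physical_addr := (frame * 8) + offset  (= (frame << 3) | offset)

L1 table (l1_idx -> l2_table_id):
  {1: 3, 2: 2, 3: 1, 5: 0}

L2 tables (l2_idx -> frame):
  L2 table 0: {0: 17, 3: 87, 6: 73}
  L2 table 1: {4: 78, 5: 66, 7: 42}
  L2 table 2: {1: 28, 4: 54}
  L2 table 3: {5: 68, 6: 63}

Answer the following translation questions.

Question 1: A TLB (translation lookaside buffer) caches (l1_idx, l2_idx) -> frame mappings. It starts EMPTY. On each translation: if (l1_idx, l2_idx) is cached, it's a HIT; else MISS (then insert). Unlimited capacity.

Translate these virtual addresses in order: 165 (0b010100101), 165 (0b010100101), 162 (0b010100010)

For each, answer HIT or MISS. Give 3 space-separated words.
Answer: MISS HIT HIT

Derivation:
vaddr=165: (2,4) not in TLB -> MISS, insert
vaddr=165: (2,4) in TLB -> HIT
vaddr=162: (2,4) in TLB -> HIT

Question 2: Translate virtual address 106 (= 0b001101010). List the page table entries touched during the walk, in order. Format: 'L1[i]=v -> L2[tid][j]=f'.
Answer: L1[1]=3 -> L2[3][5]=68

Derivation:
vaddr = 106 = 0b001101010
Split: l1_idx=1, l2_idx=5, offset=2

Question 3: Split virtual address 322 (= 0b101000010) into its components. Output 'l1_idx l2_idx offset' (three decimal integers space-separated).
vaddr = 322 = 0b101000010
  top 3 bits -> l1_idx = 5
  next 3 bits -> l2_idx = 0
  bottom 3 bits -> offset = 2

Answer: 5 0 2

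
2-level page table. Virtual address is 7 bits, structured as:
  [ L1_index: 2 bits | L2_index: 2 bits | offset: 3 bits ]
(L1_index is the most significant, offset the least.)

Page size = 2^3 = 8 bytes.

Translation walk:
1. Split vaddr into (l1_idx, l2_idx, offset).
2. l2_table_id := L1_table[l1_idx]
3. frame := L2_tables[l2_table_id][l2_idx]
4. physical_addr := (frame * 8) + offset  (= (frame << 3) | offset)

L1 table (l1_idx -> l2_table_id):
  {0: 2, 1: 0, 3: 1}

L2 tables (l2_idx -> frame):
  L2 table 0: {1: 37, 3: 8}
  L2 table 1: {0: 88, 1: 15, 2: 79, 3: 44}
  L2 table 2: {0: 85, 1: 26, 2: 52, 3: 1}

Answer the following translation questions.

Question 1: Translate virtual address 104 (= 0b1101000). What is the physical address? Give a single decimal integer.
Answer: 120

Derivation:
vaddr = 104 = 0b1101000
Split: l1_idx=3, l2_idx=1, offset=0
L1[3] = 1
L2[1][1] = 15
paddr = 15 * 8 + 0 = 120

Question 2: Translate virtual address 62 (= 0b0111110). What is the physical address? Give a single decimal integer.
vaddr = 62 = 0b0111110
Split: l1_idx=1, l2_idx=3, offset=6
L1[1] = 0
L2[0][3] = 8
paddr = 8 * 8 + 6 = 70

Answer: 70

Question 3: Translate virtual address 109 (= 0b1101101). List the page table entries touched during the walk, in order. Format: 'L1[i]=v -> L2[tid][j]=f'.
Answer: L1[3]=1 -> L2[1][1]=15

Derivation:
vaddr = 109 = 0b1101101
Split: l1_idx=3, l2_idx=1, offset=5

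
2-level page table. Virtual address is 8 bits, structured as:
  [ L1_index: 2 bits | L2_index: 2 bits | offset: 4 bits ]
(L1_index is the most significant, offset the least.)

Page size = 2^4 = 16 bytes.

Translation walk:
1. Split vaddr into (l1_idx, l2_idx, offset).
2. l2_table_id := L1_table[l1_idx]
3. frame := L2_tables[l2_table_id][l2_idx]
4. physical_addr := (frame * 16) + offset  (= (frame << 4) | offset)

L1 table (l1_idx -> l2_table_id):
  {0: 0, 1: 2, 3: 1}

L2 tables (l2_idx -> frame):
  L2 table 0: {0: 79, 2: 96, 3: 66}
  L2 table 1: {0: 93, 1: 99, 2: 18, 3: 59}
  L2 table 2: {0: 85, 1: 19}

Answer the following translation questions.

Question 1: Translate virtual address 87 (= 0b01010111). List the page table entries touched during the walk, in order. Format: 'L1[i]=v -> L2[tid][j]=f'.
vaddr = 87 = 0b01010111
Split: l1_idx=1, l2_idx=1, offset=7

Answer: L1[1]=2 -> L2[2][1]=19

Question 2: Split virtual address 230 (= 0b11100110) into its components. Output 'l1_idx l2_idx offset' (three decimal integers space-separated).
Answer: 3 2 6

Derivation:
vaddr = 230 = 0b11100110
  top 2 bits -> l1_idx = 3
  next 2 bits -> l2_idx = 2
  bottom 4 bits -> offset = 6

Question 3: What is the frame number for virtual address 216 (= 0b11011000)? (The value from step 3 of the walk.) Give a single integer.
vaddr = 216: l1_idx=3, l2_idx=1
L1[3] = 1; L2[1][1] = 99

Answer: 99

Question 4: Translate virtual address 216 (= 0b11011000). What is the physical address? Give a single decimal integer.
Answer: 1592

Derivation:
vaddr = 216 = 0b11011000
Split: l1_idx=3, l2_idx=1, offset=8
L1[3] = 1
L2[1][1] = 99
paddr = 99 * 16 + 8 = 1592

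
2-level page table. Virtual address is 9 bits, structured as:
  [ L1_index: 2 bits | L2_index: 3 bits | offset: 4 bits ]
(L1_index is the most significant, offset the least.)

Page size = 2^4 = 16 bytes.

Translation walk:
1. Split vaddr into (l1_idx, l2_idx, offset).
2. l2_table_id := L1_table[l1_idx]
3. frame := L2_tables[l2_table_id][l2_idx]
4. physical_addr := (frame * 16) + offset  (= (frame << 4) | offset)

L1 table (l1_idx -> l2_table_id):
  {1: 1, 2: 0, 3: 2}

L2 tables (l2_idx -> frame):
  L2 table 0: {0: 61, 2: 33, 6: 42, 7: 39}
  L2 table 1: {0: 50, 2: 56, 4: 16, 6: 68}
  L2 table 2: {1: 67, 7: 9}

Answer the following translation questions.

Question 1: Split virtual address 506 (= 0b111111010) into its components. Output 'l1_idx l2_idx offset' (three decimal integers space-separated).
vaddr = 506 = 0b111111010
  top 2 bits -> l1_idx = 3
  next 3 bits -> l2_idx = 7
  bottom 4 bits -> offset = 10

Answer: 3 7 10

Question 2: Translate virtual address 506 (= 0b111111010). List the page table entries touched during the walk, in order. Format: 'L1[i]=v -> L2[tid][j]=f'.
vaddr = 506 = 0b111111010
Split: l1_idx=3, l2_idx=7, offset=10

Answer: L1[3]=2 -> L2[2][7]=9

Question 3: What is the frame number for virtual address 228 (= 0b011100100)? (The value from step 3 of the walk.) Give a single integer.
vaddr = 228: l1_idx=1, l2_idx=6
L1[1] = 1; L2[1][6] = 68

Answer: 68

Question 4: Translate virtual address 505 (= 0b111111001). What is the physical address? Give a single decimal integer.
Answer: 153

Derivation:
vaddr = 505 = 0b111111001
Split: l1_idx=3, l2_idx=7, offset=9
L1[3] = 2
L2[2][7] = 9
paddr = 9 * 16 + 9 = 153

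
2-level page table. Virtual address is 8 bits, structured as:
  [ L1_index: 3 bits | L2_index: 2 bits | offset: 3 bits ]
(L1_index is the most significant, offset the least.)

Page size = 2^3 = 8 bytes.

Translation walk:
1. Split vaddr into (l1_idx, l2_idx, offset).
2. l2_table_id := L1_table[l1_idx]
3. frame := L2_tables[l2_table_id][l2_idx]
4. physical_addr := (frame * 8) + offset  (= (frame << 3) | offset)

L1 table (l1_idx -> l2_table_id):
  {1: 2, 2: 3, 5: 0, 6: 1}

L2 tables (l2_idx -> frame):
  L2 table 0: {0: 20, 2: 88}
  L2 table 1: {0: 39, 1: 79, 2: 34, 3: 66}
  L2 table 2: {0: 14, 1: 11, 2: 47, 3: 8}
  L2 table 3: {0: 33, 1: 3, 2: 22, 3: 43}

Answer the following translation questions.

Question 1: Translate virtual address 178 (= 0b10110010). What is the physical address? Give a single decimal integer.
vaddr = 178 = 0b10110010
Split: l1_idx=5, l2_idx=2, offset=2
L1[5] = 0
L2[0][2] = 88
paddr = 88 * 8 + 2 = 706

Answer: 706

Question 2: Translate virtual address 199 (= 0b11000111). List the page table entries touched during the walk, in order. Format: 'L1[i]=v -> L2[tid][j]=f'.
Answer: L1[6]=1 -> L2[1][0]=39

Derivation:
vaddr = 199 = 0b11000111
Split: l1_idx=6, l2_idx=0, offset=7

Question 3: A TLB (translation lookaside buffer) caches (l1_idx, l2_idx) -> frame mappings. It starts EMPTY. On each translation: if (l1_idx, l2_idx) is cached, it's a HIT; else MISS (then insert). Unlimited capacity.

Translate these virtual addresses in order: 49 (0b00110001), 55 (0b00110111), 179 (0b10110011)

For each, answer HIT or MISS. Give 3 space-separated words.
vaddr=49: (1,2) not in TLB -> MISS, insert
vaddr=55: (1,2) in TLB -> HIT
vaddr=179: (5,2) not in TLB -> MISS, insert

Answer: MISS HIT MISS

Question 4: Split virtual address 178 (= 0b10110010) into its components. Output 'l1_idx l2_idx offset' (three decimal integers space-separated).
vaddr = 178 = 0b10110010
  top 3 bits -> l1_idx = 5
  next 2 bits -> l2_idx = 2
  bottom 3 bits -> offset = 2

Answer: 5 2 2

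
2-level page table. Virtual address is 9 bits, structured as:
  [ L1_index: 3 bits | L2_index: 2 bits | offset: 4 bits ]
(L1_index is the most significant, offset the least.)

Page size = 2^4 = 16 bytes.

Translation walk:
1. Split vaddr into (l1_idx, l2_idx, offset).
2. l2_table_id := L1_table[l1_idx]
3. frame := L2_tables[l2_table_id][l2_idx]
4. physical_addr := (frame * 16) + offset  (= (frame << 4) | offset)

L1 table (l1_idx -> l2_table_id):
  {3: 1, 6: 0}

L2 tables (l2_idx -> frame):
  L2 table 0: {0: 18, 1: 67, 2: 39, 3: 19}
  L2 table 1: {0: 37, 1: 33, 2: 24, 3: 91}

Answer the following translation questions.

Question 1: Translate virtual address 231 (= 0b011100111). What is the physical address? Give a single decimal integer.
vaddr = 231 = 0b011100111
Split: l1_idx=3, l2_idx=2, offset=7
L1[3] = 1
L2[1][2] = 24
paddr = 24 * 16 + 7 = 391

Answer: 391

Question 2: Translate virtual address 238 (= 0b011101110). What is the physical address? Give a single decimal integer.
vaddr = 238 = 0b011101110
Split: l1_idx=3, l2_idx=2, offset=14
L1[3] = 1
L2[1][2] = 24
paddr = 24 * 16 + 14 = 398

Answer: 398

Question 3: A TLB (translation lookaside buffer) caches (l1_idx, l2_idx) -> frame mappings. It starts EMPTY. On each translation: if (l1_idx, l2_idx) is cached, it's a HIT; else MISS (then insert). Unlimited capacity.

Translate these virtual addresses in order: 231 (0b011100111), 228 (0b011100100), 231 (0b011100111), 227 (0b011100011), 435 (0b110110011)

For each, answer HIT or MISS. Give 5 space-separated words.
vaddr=231: (3,2) not in TLB -> MISS, insert
vaddr=228: (3,2) in TLB -> HIT
vaddr=231: (3,2) in TLB -> HIT
vaddr=227: (3,2) in TLB -> HIT
vaddr=435: (6,3) not in TLB -> MISS, insert

Answer: MISS HIT HIT HIT MISS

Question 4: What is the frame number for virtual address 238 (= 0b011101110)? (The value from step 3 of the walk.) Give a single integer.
Answer: 24

Derivation:
vaddr = 238: l1_idx=3, l2_idx=2
L1[3] = 1; L2[1][2] = 24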